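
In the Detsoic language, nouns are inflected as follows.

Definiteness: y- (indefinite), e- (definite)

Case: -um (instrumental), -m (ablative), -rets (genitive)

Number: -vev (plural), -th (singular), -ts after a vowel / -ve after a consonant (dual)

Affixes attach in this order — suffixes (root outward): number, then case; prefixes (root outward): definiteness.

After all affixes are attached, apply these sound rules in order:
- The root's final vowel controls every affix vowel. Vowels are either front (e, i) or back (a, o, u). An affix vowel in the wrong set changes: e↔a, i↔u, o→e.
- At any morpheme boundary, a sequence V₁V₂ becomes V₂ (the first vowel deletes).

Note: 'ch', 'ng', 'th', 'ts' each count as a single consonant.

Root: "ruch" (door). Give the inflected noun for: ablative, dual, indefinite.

yruchvam

Attach number dual -ve (after consonant 'ch') → ruchve.
Attach case ablative -m → ruchvem.
Attach definiteness indefinite y- → yruchvem.
Apply vowel harmony: yruchvem → yruchvam.
Vowel deletion: no change.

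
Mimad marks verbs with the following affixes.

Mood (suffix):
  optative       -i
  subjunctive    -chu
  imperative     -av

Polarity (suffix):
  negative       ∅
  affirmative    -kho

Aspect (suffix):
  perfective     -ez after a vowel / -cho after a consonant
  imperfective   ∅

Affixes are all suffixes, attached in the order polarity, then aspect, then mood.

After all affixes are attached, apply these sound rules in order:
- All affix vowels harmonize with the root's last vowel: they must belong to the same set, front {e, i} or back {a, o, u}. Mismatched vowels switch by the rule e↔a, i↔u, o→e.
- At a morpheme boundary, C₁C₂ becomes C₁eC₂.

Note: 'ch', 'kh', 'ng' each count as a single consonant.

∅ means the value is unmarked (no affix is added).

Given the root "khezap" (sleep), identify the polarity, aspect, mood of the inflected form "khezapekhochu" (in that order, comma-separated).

Segment: khezap-kho-chu.
polarity: -kho → affirmative.
aspect: ∅ → imperfective.
mood: -chu → subjunctive.

affirmative, imperfective, subjunctive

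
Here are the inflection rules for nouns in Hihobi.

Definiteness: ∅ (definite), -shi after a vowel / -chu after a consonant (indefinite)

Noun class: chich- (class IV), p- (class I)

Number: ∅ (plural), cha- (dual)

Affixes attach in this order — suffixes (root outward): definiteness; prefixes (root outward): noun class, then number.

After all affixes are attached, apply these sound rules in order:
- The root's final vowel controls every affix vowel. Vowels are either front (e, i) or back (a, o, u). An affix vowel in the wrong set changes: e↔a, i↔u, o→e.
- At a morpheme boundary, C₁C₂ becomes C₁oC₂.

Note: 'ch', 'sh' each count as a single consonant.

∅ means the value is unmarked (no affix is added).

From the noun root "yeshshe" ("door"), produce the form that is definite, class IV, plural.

Attach noun class class IV chich- → chichyeshshe.
number = plural: zero marking, form stays chichyeshshe.
definiteness = definite: zero marking, form stays chichyeshshe.
Vowel harmony: no change.
Apply epenthesis: chichyeshshe → chichoyeshshe.

chichoyeshshe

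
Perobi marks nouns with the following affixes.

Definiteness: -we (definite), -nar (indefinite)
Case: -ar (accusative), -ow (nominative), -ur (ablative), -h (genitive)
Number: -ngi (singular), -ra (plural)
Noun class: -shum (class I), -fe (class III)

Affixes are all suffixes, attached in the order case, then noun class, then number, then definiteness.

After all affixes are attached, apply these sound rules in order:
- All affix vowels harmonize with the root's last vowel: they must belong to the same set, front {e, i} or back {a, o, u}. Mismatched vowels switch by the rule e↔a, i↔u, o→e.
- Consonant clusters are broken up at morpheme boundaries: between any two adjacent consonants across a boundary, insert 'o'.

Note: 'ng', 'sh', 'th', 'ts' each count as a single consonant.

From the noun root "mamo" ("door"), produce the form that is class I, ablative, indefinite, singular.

Attach case ablative -ur → mamour.
Attach noun class class I -shum → mamourshum.
Attach number singular -ngi → mamourshumngi.
Attach definiteness indefinite -nar → mamourshumnginar.
Apply vowel harmony: mamourshumnginar → mamourshumngunar.
Apply epenthesis: mamourshumngunar → mamouroshumongunar.

mamouroshumongunar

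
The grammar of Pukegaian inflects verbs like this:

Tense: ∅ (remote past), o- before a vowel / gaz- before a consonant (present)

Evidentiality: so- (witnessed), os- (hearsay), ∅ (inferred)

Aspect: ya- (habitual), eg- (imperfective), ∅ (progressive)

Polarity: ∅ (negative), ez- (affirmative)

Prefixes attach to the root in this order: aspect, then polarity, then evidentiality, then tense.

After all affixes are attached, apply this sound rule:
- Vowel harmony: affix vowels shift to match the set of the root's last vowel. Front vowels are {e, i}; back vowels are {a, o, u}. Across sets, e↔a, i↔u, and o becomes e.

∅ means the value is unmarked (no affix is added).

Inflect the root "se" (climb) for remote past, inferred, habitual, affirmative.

ezyese

Attach aspect habitual ya- → yase.
Attach polarity affirmative ez- → ezyase.
evidentiality = inferred: zero marking, form stays ezyase.
tense = remote past: zero marking, form stays ezyase.
Apply vowel harmony: ezyase → ezyese.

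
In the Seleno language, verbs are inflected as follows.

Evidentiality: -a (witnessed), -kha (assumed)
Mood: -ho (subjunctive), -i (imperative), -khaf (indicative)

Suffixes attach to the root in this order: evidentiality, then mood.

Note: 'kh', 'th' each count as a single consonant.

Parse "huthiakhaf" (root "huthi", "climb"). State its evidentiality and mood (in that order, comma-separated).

Segment: huthi-a-khaf.
evidentiality: -a → witnessed.
mood: -khaf → indicative.

witnessed, indicative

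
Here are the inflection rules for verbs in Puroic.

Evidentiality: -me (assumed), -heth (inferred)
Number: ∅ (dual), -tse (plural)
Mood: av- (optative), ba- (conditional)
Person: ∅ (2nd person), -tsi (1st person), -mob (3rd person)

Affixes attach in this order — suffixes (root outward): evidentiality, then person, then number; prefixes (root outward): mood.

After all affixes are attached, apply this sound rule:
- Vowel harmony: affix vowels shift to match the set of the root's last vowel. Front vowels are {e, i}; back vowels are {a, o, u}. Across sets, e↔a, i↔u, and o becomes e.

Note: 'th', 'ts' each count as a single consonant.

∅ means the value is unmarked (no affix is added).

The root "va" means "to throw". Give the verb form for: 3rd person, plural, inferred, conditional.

bavahathmobtsa

Attach evidentiality inferred -heth → vaheth.
Attach person 3rd person -mob → vahethmob.
Attach number plural -tse → vahethmobtse.
Attach mood conditional ba- → bavahethmobtse.
Apply vowel harmony: bavahethmobtse → bavahathmobtsa.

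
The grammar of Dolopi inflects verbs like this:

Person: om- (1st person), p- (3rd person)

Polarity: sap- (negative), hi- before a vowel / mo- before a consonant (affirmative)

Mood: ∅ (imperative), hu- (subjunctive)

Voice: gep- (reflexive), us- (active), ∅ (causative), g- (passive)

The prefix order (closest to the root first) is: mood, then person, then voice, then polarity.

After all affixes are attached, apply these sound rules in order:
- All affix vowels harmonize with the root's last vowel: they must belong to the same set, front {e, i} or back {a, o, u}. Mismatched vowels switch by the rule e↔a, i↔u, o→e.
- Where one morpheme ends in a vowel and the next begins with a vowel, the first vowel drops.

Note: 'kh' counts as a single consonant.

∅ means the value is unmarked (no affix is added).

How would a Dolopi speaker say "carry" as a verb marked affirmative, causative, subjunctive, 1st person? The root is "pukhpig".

Attach mood subjunctive hu- → hupukhpig.
Attach person 1st person om- → omhupukhpig.
voice = causative: zero marking, form stays omhupukhpig.
Attach polarity affirmative hi- (before vowel 'o') → hiomhupukhpig.
Apply vowel harmony: hiomhupukhpig → hiemhipukhpig.
Apply vowel deletion: hiemhipukhpig → hemhipukhpig.

hemhipukhpig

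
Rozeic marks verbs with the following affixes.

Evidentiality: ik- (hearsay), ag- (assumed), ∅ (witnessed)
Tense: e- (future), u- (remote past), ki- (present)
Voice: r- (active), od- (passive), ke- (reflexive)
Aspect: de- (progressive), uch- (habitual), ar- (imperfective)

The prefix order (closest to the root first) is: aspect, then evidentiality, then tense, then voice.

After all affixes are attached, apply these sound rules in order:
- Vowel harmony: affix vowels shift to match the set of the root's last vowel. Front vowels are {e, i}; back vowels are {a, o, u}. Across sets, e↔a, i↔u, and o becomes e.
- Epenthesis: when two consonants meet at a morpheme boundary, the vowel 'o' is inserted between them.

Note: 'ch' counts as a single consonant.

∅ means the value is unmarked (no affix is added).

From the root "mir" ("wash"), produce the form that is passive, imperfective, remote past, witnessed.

Attach aspect imperfective ar- → armir.
evidentiality = witnessed: zero marking, form stays armir.
Attach tense remote past u- → uarmir.
Attach voice passive od- → oduarmir.
Apply vowel harmony: oduarmir → ediermir.
Apply epenthesis: ediermir → edieromir.

edieromir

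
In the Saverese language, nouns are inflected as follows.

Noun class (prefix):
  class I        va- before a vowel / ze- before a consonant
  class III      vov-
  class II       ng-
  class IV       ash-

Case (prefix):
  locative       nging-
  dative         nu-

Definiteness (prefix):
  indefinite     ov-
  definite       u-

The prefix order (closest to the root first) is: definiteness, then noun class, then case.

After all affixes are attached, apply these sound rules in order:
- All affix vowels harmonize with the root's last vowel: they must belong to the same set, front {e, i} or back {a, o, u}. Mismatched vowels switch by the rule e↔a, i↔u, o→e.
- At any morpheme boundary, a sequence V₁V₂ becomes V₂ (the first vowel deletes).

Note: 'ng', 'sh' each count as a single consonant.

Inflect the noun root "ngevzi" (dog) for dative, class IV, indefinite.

neshevngevzi

Attach definiteness indefinite ov- → ovngevzi.
Attach noun class class IV ash- → ashovngevzi.
Attach case dative nu- → nuashovngevzi.
Apply vowel harmony: nuashovngevzi → nieshevngevzi.
Apply vowel deletion: nieshevngevzi → neshevngevzi.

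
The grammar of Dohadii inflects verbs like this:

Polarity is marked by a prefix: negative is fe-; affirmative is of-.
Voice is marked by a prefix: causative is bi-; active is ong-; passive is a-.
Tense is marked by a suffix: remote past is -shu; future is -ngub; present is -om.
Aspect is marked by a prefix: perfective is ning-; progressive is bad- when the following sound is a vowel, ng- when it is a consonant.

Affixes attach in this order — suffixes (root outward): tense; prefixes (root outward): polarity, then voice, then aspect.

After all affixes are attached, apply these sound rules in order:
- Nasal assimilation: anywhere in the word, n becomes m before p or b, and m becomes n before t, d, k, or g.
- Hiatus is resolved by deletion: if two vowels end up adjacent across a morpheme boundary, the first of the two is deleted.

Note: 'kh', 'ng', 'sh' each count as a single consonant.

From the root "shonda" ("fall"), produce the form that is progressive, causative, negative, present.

ngbifeshondom

Attach polarity negative fe- → feshonda.
Attach tense present -om → feshondaom.
Attach voice causative bi- → bifeshondaom.
Attach aspect progressive ng- (before consonant 'b') → ngbifeshondaom.
Nasal assimilation: no change.
Apply vowel deletion: ngbifeshondaom → ngbifeshondom.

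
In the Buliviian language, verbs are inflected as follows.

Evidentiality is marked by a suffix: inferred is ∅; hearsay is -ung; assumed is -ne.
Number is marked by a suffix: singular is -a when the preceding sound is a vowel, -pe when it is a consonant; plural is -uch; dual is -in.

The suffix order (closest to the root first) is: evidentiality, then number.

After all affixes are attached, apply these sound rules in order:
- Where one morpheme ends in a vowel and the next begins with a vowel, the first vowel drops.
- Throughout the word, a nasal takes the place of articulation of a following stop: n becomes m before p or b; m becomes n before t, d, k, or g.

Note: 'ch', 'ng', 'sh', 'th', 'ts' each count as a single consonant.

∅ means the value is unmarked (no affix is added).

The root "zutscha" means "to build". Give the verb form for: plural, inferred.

evidentiality = inferred: zero marking, form stays zutscha.
Attach number plural -uch → zutschauch.
Apply vowel deletion: zutschauch → zutschuch.
Nasal assimilation: no change.

zutschuch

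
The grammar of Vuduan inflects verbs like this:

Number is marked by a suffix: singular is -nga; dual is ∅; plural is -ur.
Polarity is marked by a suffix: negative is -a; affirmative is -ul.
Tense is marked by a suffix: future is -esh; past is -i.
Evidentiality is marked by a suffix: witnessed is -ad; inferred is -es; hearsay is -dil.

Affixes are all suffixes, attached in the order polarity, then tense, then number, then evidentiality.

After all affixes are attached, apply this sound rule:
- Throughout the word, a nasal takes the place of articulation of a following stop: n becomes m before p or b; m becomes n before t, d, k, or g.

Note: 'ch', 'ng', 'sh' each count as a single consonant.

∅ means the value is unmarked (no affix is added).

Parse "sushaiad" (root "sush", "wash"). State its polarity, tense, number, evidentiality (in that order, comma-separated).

negative, past, dual, witnessed

Segment: sush-a-i-ad.
polarity: -a → negative.
tense: -i → past.
number: ∅ → dual.
evidentiality: -ad → witnessed.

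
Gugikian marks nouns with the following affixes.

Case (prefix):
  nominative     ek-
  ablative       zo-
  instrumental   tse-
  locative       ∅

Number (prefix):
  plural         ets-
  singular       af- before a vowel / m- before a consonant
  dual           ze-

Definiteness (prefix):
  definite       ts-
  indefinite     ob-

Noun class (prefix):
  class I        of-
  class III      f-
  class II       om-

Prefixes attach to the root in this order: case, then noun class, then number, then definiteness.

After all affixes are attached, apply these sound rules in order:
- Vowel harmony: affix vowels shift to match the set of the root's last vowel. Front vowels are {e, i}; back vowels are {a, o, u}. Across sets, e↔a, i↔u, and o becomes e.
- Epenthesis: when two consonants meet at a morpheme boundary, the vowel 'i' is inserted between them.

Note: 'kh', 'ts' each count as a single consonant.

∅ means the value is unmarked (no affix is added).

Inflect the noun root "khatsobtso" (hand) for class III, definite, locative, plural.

tsatsifikhatsobtso

case = locative: zero marking, form stays khatsobtso.
Attach noun class class III f- → fkhatsobtso.
Attach number plural ets- → etsfkhatsobtso.
Attach definiteness definite ts- → tsetsfkhatsobtso.
Apply vowel harmony: tsetsfkhatsobtso → tsatsfkhatsobtso.
Apply epenthesis: tsatsfkhatsobtso → tsatsifikhatsobtso.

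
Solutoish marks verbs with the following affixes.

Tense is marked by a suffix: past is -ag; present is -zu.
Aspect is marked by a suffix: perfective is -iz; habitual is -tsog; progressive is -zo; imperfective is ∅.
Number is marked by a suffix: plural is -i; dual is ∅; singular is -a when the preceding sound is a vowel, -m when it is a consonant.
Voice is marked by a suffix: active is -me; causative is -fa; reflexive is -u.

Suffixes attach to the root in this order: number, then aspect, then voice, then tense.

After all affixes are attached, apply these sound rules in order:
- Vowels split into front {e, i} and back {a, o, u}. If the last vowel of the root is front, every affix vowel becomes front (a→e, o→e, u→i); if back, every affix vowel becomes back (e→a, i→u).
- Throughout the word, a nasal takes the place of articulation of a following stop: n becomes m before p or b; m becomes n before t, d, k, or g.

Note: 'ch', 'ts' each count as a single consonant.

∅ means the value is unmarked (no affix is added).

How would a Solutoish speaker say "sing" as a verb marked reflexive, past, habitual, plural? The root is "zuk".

Attach number plural -i → zuki.
Attach aspect habitual -tsog → zukitsog.
Attach voice reflexive -u → zukitsogu.
Attach tense past -ag → zukitsoguag.
Apply vowel harmony: zukitsoguag → zukutsoguag.
Nasal assimilation: no change.

zukutsoguag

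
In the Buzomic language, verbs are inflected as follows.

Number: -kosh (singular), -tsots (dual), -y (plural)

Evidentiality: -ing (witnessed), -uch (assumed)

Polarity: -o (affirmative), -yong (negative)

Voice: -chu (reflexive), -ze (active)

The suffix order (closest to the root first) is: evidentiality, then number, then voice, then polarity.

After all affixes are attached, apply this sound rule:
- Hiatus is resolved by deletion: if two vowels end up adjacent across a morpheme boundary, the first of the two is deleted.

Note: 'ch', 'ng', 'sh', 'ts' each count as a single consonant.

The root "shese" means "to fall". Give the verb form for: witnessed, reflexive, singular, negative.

Attach evidentiality witnessed -ing → sheseing.
Attach number singular -kosh → sheseingkosh.
Attach voice reflexive -chu → sheseingkoshchu.
Attach polarity negative -yong → sheseingkoshchuyong.
Apply vowel deletion: sheseingkoshchuyong → shesingkoshchuyong.

shesingkoshchuyong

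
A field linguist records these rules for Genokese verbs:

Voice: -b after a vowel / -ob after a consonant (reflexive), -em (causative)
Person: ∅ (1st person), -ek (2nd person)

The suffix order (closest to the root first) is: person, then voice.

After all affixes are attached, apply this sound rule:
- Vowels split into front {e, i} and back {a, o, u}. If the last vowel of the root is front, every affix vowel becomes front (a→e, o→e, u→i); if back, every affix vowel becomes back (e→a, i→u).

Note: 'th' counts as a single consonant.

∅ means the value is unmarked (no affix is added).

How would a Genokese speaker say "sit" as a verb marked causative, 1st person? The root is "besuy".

besuyam

person = 1st person: zero marking, form stays besuy.
Attach voice causative -em → besuyem.
Apply vowel harmony: besuyem → besuyam.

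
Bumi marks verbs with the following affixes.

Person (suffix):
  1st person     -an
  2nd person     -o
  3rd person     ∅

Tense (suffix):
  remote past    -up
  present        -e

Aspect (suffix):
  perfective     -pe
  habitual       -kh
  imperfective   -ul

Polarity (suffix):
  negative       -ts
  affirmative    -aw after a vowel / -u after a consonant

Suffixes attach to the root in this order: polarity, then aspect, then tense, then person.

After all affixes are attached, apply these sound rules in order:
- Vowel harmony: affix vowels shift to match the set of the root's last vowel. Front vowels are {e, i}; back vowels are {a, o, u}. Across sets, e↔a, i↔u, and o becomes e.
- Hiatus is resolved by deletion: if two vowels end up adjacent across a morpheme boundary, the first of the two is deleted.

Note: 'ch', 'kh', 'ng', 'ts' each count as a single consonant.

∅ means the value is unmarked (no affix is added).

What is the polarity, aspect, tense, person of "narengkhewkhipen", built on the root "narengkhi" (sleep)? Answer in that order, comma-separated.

Segment: narengkhi-aw-kh-up-an.
polarity: -aw/u → affirmative.
aspect: -kh → habitual.
tense: -up → remote past.
person: -an → 1st person.

affirmative, habitual, remote past, 1st person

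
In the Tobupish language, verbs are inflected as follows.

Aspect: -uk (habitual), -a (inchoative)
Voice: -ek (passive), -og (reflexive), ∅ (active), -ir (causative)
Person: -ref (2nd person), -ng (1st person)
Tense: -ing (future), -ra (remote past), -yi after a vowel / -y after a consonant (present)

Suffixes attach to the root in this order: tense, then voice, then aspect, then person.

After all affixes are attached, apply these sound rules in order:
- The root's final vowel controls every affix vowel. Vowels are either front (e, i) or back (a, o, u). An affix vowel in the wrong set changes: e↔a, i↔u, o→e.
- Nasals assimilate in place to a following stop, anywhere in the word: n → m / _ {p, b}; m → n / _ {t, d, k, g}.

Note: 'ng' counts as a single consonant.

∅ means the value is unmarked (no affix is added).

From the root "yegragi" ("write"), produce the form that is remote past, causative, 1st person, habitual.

Attach tense remote past -ra → yegragira.
Attach voice causative -ir → yegragirair.
Attach aspect habitual -uk → yegragirairuk.
Attach person 1st person -ng → yegragirairukng.
Apply vowel harmony: yegragirairukng → yegragireirikng.
Nasal assimilation: no change.

yegragireirikng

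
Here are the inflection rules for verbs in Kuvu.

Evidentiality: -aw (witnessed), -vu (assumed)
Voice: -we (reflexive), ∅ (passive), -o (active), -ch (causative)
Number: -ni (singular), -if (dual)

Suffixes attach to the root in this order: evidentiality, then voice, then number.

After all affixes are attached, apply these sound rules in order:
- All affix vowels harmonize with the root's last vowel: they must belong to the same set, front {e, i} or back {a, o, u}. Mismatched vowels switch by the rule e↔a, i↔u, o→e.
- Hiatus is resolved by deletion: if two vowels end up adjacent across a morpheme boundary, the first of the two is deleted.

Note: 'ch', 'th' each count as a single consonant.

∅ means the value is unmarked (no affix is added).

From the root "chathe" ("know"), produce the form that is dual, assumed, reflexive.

Attach evidentiality assumed -vu → chathevu.
Attach voice reflexive -we → chathevuwe.
Attach number dual -if → chathevuweif.
Apply vowel harmony: chathevuweif → chatheviweif.
Apply vowel deletion: chatheviweif → chatheviwif.

chatheviwif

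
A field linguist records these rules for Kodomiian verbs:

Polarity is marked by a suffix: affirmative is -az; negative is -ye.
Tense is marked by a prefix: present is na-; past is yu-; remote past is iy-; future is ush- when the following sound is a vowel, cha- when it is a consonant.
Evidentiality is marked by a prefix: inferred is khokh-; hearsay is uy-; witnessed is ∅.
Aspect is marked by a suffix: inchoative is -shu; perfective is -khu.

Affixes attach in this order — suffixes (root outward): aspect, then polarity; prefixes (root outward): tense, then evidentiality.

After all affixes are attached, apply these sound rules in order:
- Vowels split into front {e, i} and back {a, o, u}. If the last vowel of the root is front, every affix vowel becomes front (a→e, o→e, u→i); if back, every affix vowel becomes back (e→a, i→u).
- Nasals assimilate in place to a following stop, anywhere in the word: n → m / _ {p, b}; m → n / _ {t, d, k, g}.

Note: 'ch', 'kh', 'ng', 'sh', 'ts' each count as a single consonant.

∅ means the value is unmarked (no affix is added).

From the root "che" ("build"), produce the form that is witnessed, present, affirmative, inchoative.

necheshiez

Attach aspect inchoative -shu → cheshu.
Attach tense present na- → nacheshu.
evidentiality = witnessed: zero marking, form stays nacheshu.
Attach polarity affirmative -az → nacheshuaz.
Apply vowel harmony: nacheshuaz → necheshiez.
Nasal assimilation: no change.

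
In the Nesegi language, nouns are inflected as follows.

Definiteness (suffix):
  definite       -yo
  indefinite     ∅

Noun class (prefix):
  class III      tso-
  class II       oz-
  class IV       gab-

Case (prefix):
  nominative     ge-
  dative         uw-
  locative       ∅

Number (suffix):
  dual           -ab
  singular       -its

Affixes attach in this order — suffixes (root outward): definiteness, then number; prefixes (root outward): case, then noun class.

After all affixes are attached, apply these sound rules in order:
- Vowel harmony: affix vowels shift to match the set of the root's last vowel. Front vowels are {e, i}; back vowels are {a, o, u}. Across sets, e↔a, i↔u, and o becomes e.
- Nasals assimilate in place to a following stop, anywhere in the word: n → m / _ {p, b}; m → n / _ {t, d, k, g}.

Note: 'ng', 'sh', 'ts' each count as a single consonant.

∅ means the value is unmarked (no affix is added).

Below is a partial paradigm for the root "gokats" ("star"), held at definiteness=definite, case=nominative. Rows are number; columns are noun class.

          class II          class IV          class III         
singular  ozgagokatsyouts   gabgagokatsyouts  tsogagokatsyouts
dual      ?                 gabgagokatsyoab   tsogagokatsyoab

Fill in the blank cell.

Attach definiteness definite -yo → gokatsyo.
Attach case nominative ge- → gegokatsyo.
Attach number dual -ab → gegokatsyoab.
Attach noun class class II oz- → ozgegokatsyoab.
Apply vowel harmony: ozgegokatsyoab → ozgagokatsyoab.
Nasal assimilation: no change.

ozgagokatsyoab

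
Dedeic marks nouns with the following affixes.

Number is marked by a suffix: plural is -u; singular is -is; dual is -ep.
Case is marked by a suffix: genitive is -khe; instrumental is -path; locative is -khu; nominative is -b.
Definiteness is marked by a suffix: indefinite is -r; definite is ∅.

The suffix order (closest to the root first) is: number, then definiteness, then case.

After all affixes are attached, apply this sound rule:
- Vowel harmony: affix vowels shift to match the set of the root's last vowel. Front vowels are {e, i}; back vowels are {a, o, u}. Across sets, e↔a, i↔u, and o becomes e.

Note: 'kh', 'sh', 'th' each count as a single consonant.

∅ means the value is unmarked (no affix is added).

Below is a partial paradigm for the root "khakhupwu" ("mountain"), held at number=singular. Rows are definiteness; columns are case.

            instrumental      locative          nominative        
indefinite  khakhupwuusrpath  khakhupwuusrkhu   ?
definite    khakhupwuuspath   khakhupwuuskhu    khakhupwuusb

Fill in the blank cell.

khakhupwuusrb

Attach number singular -is → khakhupwuis.
Attach definiteness indefinite -r → khakhupwuisr.
Attach case nominative -b → khakhupwuisrb.
Apply vowel harmony: khakhupwuisrb → khakhupwuusrb.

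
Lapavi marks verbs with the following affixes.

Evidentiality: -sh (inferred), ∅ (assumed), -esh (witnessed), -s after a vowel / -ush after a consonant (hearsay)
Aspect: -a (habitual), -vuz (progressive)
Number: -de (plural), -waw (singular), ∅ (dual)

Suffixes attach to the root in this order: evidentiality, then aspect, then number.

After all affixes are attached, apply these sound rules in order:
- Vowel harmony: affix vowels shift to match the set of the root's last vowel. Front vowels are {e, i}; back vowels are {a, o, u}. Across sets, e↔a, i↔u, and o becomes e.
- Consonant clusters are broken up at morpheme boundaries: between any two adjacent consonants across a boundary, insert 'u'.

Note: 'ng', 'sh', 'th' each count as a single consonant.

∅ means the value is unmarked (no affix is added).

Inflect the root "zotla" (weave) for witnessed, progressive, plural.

zotlaashuvuzuda

Attach evidentiality witnessed -esh → zotlaesh.
Attach aspect progressive -vuz → zotlaeshvuz.
Attach number plural -de → zotlaeshvuzde.
Apply vowel harmony: zotlaeshvuzde → zotlaashvuzda.
Apply epenthesis: zotlaashvuzda → zotlaashuvuzuda.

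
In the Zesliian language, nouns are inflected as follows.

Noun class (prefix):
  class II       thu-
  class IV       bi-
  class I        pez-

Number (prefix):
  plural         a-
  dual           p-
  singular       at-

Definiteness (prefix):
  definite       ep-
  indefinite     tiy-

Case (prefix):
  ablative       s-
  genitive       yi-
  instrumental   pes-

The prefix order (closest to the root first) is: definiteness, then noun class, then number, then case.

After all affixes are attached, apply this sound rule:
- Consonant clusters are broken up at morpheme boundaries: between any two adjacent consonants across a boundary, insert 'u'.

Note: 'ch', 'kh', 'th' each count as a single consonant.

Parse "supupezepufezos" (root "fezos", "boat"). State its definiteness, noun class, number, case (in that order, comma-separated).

Segment: s-p-pez-ep-fezos.
definiteness: ep- → definite.
noun class: pez- → class I.
number: p- → dual.
case: s- → ablative.

definite, class I, dual, ablative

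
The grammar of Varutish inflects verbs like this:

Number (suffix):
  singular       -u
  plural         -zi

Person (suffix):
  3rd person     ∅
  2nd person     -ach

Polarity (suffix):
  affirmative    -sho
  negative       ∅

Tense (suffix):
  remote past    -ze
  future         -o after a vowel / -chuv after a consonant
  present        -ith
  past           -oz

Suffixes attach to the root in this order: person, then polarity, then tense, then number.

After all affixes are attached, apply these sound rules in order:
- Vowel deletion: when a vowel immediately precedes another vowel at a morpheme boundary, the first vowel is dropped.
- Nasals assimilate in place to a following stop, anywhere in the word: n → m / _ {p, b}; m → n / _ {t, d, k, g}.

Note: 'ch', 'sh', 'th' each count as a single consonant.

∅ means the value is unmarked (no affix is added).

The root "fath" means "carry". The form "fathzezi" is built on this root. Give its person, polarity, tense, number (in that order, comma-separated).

3rd person, negative, remote past, plural

Segment: fath-ze-zi.
person: ∅ → 3rd person.
polarity: ∅ → negative.
tense: -ze → remote past.
number: -zi → plural.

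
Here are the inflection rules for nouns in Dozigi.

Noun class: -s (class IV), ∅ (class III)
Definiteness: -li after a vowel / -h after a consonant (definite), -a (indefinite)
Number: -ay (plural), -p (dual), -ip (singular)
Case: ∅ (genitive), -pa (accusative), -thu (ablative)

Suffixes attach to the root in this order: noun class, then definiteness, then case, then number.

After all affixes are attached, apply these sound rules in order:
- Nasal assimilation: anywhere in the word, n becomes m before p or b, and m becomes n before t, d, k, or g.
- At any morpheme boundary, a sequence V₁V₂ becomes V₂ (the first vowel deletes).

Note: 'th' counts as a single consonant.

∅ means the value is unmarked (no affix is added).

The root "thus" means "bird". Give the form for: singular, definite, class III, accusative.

thushpip

noun class = class III: zero marking, form stays thus.
Attach definiteness definite -h (after consonant 's') → thush.
Attach case accusative -pa → thushpa.
Attach number singular -ip → thushpaip.
Nasal assimilation: no change.
Apply vowel deletion: thushpaip → thushpip.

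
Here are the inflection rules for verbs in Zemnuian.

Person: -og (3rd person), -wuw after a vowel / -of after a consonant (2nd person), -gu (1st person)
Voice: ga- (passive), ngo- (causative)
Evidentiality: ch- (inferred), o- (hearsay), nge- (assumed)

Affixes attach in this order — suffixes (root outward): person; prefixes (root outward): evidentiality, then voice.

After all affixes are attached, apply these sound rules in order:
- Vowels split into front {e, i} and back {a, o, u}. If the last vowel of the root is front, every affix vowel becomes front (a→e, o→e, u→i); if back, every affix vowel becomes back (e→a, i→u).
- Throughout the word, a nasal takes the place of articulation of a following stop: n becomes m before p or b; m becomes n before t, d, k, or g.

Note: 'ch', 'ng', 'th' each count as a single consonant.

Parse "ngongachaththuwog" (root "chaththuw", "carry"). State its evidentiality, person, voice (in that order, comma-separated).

assumed, 3rd person, causative

Segment: ngo-nge-chaththuw-og.
evidentiality: nge- → assumed.
person: -og → 3rd person.
voice: ngo- → causative.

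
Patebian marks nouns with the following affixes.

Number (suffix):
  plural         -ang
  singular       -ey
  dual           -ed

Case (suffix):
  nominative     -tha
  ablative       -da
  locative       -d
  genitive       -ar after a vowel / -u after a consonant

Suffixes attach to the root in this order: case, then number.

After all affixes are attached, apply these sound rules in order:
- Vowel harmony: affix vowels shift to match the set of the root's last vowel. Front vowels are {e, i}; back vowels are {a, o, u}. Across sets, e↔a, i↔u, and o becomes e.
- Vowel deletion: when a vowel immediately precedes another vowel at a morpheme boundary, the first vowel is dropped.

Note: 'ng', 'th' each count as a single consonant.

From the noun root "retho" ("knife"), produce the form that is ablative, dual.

Attach case ablative -da → rethoda.
Attach number dual -ed → rethodaed.
Apply vowel harmony: rethodaed → rethodaad.
Apply vowel deletion: rethodaad → rethodad.

rethodad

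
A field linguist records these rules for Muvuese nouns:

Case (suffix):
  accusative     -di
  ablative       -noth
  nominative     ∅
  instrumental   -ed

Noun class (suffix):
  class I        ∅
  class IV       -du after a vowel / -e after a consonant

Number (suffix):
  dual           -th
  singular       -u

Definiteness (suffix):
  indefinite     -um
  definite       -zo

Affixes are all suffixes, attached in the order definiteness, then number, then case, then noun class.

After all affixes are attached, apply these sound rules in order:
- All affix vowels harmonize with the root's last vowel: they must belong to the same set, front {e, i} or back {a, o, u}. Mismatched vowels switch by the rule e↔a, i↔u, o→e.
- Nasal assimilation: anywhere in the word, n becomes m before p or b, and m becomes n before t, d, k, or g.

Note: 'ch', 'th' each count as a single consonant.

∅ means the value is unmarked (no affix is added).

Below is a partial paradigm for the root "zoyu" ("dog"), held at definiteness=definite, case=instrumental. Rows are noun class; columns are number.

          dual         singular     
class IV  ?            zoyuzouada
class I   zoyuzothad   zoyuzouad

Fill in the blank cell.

Attach definiteness definite -zo → zoyuzo.
Attach number dual -th → zoyuzoth.
Attach case instrumental -ed → zoyuzothed.
Attach noun class class IV -e (after consonant 'd') → zoyuzothede.
Apply vowel harmony: zoyuzothede → zoyuzothada.
Nasal assimilation: no change.

zoyuzothada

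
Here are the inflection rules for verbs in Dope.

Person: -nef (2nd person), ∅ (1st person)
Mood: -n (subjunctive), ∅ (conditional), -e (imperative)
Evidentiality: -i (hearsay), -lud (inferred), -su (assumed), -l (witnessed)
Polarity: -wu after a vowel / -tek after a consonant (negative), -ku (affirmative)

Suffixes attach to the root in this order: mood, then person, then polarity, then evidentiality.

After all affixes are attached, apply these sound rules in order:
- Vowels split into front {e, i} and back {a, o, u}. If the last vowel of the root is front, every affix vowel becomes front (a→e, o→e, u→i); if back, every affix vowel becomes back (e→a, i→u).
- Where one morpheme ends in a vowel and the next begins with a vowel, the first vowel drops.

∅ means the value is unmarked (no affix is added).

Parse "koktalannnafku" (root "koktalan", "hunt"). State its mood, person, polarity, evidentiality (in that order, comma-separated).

subjunctive, 2nd person, affirmative, hearsay

Segment: koktalan-n-nef-ku-i.
mood: -n → subjunctive.
person: -nef → 2nd person.
polarity: -ku → affirmative.
evidentiality: -i → hearsay.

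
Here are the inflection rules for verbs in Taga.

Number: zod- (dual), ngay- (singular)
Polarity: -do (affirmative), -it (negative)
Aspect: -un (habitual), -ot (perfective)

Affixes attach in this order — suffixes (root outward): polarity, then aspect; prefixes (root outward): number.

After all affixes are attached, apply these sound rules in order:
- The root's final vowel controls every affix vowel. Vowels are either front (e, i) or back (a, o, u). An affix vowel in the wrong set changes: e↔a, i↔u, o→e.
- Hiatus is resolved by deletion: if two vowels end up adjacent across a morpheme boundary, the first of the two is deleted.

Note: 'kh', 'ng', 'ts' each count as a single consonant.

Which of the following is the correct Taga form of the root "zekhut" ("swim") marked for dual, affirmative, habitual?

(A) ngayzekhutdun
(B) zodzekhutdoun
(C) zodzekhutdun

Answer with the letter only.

C

Attach polarity affirmative -do → zekhutdo.
Attach aspect habitual -un → zekhutdoun.
Attach number dual zod- → zodzekhutdoun.
Vowel harmony: no change.
Apply vowel deletion: zodzekhutdoun → zodzekhutdun.
So the correct form is zodzekhutdun, option (C).
(B) zodzekhutdoun is wrong: it fails to apply the sound rule(s).
(A) ngayzekhutdun is wrong: it uses singular instead of dual for number.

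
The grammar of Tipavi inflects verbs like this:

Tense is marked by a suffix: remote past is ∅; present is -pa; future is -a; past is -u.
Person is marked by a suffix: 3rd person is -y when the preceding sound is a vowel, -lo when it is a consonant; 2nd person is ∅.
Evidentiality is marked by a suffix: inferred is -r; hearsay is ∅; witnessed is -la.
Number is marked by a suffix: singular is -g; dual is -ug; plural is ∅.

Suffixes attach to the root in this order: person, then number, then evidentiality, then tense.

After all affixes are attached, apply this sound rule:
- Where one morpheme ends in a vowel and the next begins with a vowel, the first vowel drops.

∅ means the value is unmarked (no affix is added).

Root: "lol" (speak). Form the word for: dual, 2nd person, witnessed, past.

loluglu

person = 2nd person: zero marking, form stays lol.
Attach number dual -ug → lolug.
Attach evidentiality witnessed -la → lolugla.
Attach tense past -u → loluglau.
Apply vowel deletion: loluglau → loluglu.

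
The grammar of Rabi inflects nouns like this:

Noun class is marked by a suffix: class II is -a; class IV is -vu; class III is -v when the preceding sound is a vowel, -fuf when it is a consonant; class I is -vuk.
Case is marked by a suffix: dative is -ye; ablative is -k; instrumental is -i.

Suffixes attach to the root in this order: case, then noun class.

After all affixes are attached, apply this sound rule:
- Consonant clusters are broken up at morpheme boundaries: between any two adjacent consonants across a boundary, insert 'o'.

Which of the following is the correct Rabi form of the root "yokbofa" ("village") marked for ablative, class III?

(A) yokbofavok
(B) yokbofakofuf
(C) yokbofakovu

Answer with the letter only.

Attach case ablative -k → yokbofak.
Attach noun class class III -fuf (after consonant 'k') → yokbofakfuf.
Apply epenthesis: yokbofakfuf → yokbofakofuf.
So the correct form is yokbofakofuf, option (B).
(C) yokbofakovu is wrong: it uses class IV instead of class III for noun class.
(A) yokbofavok is wrong: it has the affixes in the wrong order.

B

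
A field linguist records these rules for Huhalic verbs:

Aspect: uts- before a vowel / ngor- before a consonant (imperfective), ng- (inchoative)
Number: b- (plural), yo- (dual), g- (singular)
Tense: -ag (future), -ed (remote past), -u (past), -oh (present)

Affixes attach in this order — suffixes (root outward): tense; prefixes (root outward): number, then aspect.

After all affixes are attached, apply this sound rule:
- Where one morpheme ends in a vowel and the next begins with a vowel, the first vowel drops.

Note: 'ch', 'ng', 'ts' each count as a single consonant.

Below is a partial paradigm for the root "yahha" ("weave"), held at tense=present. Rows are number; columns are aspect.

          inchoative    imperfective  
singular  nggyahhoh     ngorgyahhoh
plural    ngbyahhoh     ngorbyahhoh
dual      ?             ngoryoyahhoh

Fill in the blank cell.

ngyoyahhoh

Attach tense present -oh → yahhaoh.
Attach number dual yo- → yoyahhaoh.
Attach aspect inchoative ng- → ngyoyahhaoh.
Apply vowel deletion: ngyoyahhaoh → ngyoyahhoh.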